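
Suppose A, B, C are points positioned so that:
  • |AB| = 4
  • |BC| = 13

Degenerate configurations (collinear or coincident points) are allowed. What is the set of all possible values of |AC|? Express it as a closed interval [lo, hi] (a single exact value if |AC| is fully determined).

|AC| ∈ [9, 17]  (≈ [9.0000, 17.0000])

|AB| ∈ {4}
|BC| ∈ {13}
|AC| ∈ [9, 17]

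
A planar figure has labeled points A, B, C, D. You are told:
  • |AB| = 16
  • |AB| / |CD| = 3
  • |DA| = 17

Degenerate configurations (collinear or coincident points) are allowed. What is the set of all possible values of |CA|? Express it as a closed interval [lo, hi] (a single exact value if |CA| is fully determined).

|CA| ∈ [35/3, 67/3]  (≈ [11.6667, 22.3333])

|AB| ∈ {16}
|AD| ∈ {17}
|CD| ∈ {16/3}
|BD| ∈ [1, 33]
|AC| ∈ [35/3, 67/3]
|BC| ∈ [0, 115/3]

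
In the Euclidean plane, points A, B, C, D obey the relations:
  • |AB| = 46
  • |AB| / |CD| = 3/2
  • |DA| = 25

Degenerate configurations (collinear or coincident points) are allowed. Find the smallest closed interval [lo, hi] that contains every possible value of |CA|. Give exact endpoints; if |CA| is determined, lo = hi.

|CA| ∈ [17/3, 167/3]  (≈ [5.6667, 55.6667])

|AB| ∈ {46}
|AD| ∈ {25}
|CD| ∈ {92/3}
|BD| ∈ [21, 71]
|AC| ∈ [17/3, 167/3]
|BC| ∈ [0, 305/3]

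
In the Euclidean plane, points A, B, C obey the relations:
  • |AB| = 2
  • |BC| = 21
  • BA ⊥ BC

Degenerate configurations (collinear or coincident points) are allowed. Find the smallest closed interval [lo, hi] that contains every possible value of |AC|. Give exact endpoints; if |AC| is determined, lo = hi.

|AB| ∈ {2}
|BC| ∈ {21}
|AC| ∈ {√(445)}

|AC| = √(445)  (≈ 21.0950)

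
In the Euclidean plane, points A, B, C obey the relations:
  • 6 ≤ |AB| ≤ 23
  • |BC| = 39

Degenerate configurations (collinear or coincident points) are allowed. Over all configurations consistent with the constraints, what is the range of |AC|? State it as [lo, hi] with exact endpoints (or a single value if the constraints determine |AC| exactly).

|AB| ∈ [6, 23]
|BC| ∈ {39}
|AC| ∈ [16, 62]

|AC| ∈ [16, 62]  (≈ [16.0000, 62.0000])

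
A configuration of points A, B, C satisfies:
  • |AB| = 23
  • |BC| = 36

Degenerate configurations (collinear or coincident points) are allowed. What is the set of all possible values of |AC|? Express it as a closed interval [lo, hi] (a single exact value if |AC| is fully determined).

|AC| ∈ [13, 59]  (≈ [13.0000, 59.0000])

|AB| ∈ {23}
|BC| ∈ {36}
|AC| ∈ [13, 59]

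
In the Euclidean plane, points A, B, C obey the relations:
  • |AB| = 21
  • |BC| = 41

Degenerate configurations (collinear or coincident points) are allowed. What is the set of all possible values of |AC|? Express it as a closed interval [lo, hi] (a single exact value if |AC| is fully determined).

|AB| ∈ {21}
|BC| ∈ {41}
|AC| ∈ [20, 62]

|AC| ∈ [20, 62]  (≈ [20.0000, 62.0000])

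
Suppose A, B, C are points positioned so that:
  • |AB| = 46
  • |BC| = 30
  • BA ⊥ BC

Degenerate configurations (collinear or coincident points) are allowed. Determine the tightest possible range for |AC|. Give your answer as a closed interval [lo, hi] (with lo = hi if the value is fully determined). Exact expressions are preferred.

|AB| ∈ {46}
|BC| ∈ {30}
|AC| ∈ {2·√(754)}

|AC| = 2·√(754)  (≈ 54.9181)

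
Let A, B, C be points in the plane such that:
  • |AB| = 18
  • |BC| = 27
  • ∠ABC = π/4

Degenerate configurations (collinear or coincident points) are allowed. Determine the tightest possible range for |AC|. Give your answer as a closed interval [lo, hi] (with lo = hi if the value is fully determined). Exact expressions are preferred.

|AC| = 9·√(13 - 6·√(2))  (≈ 19.1231)

|AB| ∈ {18}
|BC| ∈ {27}
|AC| ∈ {9·√(13 - 6·√(2))}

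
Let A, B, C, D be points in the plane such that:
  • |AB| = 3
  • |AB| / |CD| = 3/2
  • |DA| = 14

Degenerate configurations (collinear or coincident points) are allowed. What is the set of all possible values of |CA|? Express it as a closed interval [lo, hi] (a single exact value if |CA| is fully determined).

|CA| ∈ [12, 16]  (≈ [12.0000, 16.0000])

|AB| ∈ {3}
|AD| ∈ {14}
|CD| ∈ {2}
|BD| ∈ [11, 17]
|AC| ∈ [12, 16]
|BC| ∈ [9, 19]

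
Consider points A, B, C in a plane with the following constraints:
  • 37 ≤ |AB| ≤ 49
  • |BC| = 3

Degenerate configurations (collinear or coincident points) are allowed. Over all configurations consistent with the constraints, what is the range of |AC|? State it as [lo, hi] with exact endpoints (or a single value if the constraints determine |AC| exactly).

|AB| ∈ [37, 49]
|BC| ∈ {3}
|AC| ∈ [34, 52]

|AC| ∈ [34, 52]  (≈ [34.0000, 52.0000])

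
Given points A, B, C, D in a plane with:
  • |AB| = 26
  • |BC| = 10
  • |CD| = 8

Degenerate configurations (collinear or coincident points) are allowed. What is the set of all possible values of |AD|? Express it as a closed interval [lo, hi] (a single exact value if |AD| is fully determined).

|AD| ∈ [8, 44]  (≈ [8.0000, 44.0000])

|AB| ∈ {26}
|BC| ∈ {10}
|CD| ∈ {8}
|AC| ∈ [16, 36]
|BD| ∈ [2, 18]
|AD| ∈ [8, 44]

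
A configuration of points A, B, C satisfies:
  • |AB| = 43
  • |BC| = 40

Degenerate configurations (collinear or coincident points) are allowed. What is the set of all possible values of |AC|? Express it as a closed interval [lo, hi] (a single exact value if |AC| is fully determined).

|AC| ∈ [3, 83]  (≈ [3.0000, 83.0000])

|AB| ∈ {43}
|BC| ∈ {40}
|AC| ∈ [3, 83]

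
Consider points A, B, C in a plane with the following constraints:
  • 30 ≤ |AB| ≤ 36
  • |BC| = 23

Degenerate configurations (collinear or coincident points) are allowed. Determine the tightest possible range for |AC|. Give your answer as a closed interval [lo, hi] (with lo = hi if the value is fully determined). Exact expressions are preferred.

|AC| ∈ [7, 59]  (≈ [7.0000, 59.0000])

|AB| ∈ [30, 36]
|BC| ∈ {23}
|AC| ∈ [7, 59]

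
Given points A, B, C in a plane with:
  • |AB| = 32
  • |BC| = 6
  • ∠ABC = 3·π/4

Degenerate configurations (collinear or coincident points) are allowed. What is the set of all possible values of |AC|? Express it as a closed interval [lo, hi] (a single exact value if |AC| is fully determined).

|AC| = 2·√(48·√(2) + 265)  (≈ 36.4901)

|AB| ∈ {32}
|BC| ∈ {6}
|AC| ∈ {2·√(48·√(2) + 265)}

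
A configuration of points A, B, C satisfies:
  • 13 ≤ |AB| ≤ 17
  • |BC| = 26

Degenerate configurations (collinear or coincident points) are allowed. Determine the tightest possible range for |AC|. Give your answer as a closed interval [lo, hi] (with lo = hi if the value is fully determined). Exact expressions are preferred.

|AB| ∈ [13, 17]
|BC| ∈ {26}
|AC| ∈ [9, 43]

|AC| ∈ [9, 43]  (≈ [9.0000, 43.0000])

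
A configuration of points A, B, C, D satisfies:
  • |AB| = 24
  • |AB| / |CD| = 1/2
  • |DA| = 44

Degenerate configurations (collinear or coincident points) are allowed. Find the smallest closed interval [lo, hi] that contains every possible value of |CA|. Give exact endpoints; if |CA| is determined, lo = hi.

|AB| ∈ {24}
|AD| ∈ {44}
|CD| ∈ {48}
|BD| ∈ [20, 68]
|AC| ∈ [4, 92]
|BC| ∈ [0, 116]

|CA| ∈ [4, 92]  (≈ [4.0000, 92.0000])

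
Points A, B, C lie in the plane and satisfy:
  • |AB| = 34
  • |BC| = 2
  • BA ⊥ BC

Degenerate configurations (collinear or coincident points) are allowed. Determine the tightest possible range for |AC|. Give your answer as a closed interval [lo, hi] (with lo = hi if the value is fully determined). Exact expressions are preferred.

|AC| = 2·√(290)  (≈ 34.0588)

|AB| ∈ {34}
|BC| ∈ {2}
|AC| ∈ {2·√(290)}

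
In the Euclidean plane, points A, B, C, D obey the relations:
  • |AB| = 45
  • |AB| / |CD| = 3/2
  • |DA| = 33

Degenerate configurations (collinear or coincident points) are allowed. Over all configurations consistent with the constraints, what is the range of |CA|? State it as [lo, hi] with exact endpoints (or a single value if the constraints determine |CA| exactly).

|AB| ∈ {45}
|AD| ∈ {33}
|CD| ∈ {30}
|BD| ∈ [12, 78]
|AC| ∈ [3, 63]
|BC| ∈ [0, 108]

|CA| ∈ [3, 63]  (≈ [3.0000, 63.0000])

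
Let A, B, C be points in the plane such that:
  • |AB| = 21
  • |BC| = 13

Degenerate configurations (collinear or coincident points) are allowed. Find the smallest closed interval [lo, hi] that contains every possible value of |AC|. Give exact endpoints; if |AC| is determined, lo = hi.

|AC| ∈ [8, 34]  (≈ [8.0000, 34.0000])

|AB| ∈ {21}
|BC| ∈ {13}
|AC| ∈ [8, 34]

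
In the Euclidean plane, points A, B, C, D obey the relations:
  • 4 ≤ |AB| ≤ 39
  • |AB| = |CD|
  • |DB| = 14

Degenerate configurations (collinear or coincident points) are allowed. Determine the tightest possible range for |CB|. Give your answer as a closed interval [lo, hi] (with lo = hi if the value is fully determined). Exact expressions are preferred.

|AB| ∈ [4, 39]
|BD| ∈ {14}
|CD| ∈ [4, 39]
|AD| ∈ [0, 53]
|BC| ∈ [0, 53]
|AC| ∈ [0, 92]

|CB| ∈ [0, 53]  (≈ [0.0000, 53.0000])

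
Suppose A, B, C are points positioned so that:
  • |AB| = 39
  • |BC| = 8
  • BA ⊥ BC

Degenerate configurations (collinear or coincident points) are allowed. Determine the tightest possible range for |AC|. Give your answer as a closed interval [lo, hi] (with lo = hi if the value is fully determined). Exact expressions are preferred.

|AC| = √(1585)  (≈ 39.8121)

|AB| ∈ {39}
|BC| ∈ {8}
|AC| ∈ {√(1585)}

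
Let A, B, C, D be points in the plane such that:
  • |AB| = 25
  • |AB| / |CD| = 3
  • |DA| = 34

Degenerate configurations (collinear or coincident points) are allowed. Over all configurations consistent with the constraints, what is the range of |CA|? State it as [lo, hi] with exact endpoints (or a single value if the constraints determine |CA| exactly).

|CA| ∈ [77/3, 127/3]  (≈ [25.6667, 42.3333])

|AB| ∈ {25}
|AD| ∈ {34}
|CD| ∈ {25/3}
|BD| ∈ [9, 59]
|AC| ∈ [77/3, 127/3]
|BC| ∈ [2/3, 202/3]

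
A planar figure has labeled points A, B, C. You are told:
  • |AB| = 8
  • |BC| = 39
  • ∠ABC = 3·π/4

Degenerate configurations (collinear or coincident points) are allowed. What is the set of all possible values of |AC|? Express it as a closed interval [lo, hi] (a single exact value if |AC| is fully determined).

|AB| ∈ {8}
|BC| ∈ {39}
|AC| ∈ {√(312·√(2) + 1585)}

|AC| = √(312·√(2) + 1585)  (≈ 45.0137)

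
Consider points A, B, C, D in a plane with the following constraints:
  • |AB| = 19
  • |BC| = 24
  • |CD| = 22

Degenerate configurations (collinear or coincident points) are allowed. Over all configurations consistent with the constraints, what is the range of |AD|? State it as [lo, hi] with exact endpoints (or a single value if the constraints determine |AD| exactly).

|AD| ∈ [0, 65]  (≈ [0.0000, 65.0000])

|AB| ∈ {19}
|BC| ∈ {24}
|CD| ∈ {22}
|AC| ∈ [5, 43]
|BD| ∈ [2, 46]
|AD| ∈ [0, 65]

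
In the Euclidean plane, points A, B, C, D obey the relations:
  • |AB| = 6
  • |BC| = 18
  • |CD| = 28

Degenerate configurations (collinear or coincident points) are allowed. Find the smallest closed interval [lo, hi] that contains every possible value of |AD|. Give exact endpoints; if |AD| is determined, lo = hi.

|AB| ∈ {6}
|BC| ∈ {18}
|CD| ∈ {28}
|AC| ∈ [12, 24]
|BD| ∈ [10, 46]
|AD| ∈ [4, 52]

|AD| ∈ [4, 52]  (≈ [4.0000, 52.0000])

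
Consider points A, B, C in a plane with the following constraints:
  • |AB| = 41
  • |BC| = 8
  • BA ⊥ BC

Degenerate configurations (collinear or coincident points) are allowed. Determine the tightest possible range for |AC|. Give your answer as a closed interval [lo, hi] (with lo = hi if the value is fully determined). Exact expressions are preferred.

|AC| = √(1745)  (≈ 41.7732)

|AB| ∈ {41}
|BC| ∈ {8}
|AC| ∈ {√(1745)}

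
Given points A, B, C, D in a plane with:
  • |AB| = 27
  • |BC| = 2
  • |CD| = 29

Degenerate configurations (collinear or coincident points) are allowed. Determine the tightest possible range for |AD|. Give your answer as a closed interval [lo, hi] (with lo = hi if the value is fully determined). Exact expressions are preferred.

|AD| ∈ [0, 58]  (≈ [0.0000, 58.0000])

|AB| ∈ {27}
|BC| ∈ {2}
|CD| ∈ {29}
|AC| ∈ [25, 29]
|BD| ∈ [27, 31]
|AD| ∈ [0, 58]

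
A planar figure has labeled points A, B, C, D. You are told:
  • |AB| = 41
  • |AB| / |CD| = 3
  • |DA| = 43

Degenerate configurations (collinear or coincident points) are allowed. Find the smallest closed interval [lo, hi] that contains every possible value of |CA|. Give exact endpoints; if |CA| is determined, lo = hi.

|CA| ∈ [88/3, 170/3]  (≈ [29.3333, 56.6667])

|AB| ∈ {41}
|AD| ∈ {43}
|CD| ∈ {41/3}
|BD| ∈ [2, 84]
|AC| ∈ [88/3, 170/3]
|BC| ∈ [0, 293/3]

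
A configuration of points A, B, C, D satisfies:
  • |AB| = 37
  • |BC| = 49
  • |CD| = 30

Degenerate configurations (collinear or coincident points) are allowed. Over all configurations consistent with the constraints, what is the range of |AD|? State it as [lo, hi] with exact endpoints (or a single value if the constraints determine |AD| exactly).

|AD| ∈ [0, 116]  (≈ [0.0000, 116.0000])

|AB| ∈ {37}
|BC| ∈ {49}
|CD| ∈ {30}
|AC| ∈ [12, 86]
|BD| ∈ [19, 79]
|AD| ∈ [0, 116]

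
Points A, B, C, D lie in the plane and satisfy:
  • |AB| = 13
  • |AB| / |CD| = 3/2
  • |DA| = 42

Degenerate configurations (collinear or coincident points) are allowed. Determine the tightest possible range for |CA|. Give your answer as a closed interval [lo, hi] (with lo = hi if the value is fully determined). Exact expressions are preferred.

|CA| ∈ [100/3, 152/3]  (≈ [33.3333, 50.6667])

|AB| ∈ {13}
|AD| ∈ {42}
|CD| ∈ {26/3}
|BD| ∈ [29, 55]
|AC| ∈ [100/3, 152/3]
|BC| ∈ [61/3, 191/3]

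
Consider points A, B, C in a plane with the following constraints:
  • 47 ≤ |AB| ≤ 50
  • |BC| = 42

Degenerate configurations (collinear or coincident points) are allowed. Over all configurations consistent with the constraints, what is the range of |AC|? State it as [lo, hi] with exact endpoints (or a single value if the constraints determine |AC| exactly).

|AC| ∈ [5, 92]  (≈ [5.0000, 92.0000])

|AB| ∈ [47, 50]
|BC| ∈ {42}
|AC| ∈ [5, 92]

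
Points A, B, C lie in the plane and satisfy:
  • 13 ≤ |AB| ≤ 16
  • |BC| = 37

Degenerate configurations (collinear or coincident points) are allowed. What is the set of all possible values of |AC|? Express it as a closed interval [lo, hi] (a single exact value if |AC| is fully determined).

|AC| ∈ [21, 53]  (≈ [21.0000, 53.0000])

|AB| ∈ [13, 16]
|BC| ∈ {37}
|AC| ∈ [21, 53]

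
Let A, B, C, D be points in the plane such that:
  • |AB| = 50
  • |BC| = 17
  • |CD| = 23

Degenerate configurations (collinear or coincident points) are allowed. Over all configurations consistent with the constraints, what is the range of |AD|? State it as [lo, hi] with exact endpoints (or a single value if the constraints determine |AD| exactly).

|AB| ∈ {50}
|BC| ∈ {17}
|CD| ∈ {23}
|AC| ∈ [33, 67]
|BD| ∈ [6, 40]
|AD| ∈ [10, 90]

|AD| ∈ [10, 90]  (≈ [10.0000, 90.0000])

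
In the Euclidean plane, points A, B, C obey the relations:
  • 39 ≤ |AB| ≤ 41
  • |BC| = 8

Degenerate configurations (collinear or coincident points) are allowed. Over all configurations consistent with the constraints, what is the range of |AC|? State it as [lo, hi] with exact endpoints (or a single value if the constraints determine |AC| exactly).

|AB| ∈ [39, 41]
|BC| ∈ {8}
|AC| ∈ [31, 49]

|AC| ∈ [31, 49]  (≈ [31.0000, 49.0000])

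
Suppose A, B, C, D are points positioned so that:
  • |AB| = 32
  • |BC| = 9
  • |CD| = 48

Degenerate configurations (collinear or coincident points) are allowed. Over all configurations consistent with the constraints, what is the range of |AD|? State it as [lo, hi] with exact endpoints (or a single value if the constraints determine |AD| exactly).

|AB| ∈ {32}
|BC| ∈ {9}
|CD| ∈ {48}
|AC| ∈ [23, 41]
|BD| ∈ [39, 57]
|AD| ∈ [7, 89]

|AD| ∈ [7, 89]  (≈ [7.0000, 89.0000])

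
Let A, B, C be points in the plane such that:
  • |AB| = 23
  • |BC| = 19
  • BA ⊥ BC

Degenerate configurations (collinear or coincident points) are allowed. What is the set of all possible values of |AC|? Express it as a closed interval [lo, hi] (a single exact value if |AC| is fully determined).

|AB| ∈ {23}
|BC| ∈ {19}
|AC| ∈ {√(890)}

|AC| = √(890)  (≈ 29.8329)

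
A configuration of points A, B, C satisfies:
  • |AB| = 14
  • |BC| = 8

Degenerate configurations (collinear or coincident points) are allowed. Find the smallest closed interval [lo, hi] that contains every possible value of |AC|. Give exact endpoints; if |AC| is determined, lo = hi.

|AC| ∈ [6, 22]  (≈ [6.0000, 22.0000])

|AB| ∈ {14}
|BC| ∈ {8}
|AC| ∈ [6, 22]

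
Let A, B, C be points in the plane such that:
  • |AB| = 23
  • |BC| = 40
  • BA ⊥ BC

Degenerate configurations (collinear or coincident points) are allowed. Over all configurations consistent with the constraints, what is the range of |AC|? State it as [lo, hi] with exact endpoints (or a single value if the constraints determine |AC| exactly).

|AB| ∈ {23}
|BC| ∈ {40}
|AC| ∈ {√(2129)}

|AC| = √(2129)  (≈ 46.1411)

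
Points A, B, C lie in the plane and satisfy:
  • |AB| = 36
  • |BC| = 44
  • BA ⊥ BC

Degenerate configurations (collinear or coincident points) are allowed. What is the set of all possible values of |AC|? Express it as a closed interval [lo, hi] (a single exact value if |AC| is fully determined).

|AB| ∈ {36}
|BC| ∈ {44}
|AC| ∈ {4·√(202)}

|AC| = 4·√(202)  (≈ 56.8507)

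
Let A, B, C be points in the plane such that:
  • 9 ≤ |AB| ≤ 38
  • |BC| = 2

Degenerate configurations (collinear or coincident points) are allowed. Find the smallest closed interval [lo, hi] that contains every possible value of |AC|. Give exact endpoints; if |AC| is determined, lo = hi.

|AC| ∈ [7, 40]  (≈ [7.0000, 40.0000])

|AB| ∈ [9, 38]
|BC| ∈ {2}
|AC| ∈ [7, 40]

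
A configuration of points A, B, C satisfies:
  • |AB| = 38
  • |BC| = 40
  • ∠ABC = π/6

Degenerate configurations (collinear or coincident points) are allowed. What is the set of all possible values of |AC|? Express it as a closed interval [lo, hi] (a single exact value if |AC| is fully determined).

|AC| = 2·√(761 - 380·√(3))  (≈ 20.2801)

|AB| ∈ {38}
|BC| ∈ {40}
|AC| ∈ {2·√(761 - 380·√(3))}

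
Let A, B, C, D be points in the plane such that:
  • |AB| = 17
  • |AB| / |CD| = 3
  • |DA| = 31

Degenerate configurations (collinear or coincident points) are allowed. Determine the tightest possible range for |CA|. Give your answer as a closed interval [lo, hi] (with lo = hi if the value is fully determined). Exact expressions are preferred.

|AB| ∈ {17}
|AD| ∈ {31}
|CD| ∈ {17/3}
|BD| ∈ [14, 48]
|AC| ∈ [76/3, 110/3]
|BC| ∈ [25/3, 161/3]

|CA| ∈ [76/3, 110/3]  (≈ [25.3333, 36.6667])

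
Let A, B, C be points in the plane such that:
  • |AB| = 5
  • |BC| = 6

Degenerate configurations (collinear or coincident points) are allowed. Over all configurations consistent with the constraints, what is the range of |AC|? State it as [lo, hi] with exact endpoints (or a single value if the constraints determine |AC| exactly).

|AB| ∈ {5}
|BC| ∈ {6}
|AC| ∈ [1, 11]

|AC| ∈ [1, 11]  (≈ [1.0000, 11.0000])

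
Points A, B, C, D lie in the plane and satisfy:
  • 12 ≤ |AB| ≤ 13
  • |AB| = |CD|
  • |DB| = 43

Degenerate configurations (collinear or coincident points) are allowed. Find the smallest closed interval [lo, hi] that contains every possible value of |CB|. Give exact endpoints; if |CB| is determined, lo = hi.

|AB| ∈ [12, 13]
|BD| ∈ {43}
|CD| ∈ [12, 13]
|AD| ∈ [30, 56]
|BC| ∈ [30, 56]
|AC| ∈ [17, 69]

|CB| ∈ [30, 56]  (≈ [30.0000, 56.0000])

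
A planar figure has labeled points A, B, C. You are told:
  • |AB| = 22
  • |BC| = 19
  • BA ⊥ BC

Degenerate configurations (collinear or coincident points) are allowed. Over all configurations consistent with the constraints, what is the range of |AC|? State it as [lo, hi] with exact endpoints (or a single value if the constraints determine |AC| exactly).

|AB| ∈ {22}
|BC| ∈ {19}
|AC| ∈ {13·√(5)}

|AC| = 13·√(5)  (≈ 29.0689)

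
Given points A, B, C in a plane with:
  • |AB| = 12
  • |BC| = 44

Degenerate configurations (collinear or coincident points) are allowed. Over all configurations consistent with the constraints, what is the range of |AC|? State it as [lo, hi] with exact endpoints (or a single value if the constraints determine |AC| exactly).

|AB| ∈ {12}
|BC| ∈ {44}
|AC| ∈ [32, 56]

|AC| ∈ [32, 56]  (≈ [32.0000, 56.0000])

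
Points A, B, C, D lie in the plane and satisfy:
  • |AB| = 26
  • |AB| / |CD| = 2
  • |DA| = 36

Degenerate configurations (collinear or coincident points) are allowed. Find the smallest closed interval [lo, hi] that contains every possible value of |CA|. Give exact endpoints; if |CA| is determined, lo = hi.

|AB| ∈ {26}
|AD| ∈ {36}
|CD| ∈ {13}
|BD| ∈ [10, 62]
|AC| ∈ [23, 49]
|BC| ∈ [0, 75]

|CA| ∈ [23, 49]  (≈ [23.0000, 49.0000])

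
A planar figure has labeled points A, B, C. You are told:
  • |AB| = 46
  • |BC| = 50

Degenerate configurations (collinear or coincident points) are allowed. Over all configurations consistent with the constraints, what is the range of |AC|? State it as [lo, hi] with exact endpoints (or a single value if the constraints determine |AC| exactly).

|AB| ∈ {46}
|BC| ∈ {50}
|AC| ∈ [4, 96]

|AC| ∈ [4, 96]  (≈ [4.0000, 96.0000])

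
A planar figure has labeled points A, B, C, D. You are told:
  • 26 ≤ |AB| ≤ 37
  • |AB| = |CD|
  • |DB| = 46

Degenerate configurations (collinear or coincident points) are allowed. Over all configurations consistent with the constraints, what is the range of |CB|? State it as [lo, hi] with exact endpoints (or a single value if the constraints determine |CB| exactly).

|AB| ∈ [26, 37]
|BD| ∈ {46}
|CD| ∈ [26, 37]
|AD| ∈ [9, 83]
|BC| ∈ [9, 83]
|AC| ∈ [0, 120]

|CB| ∈ [9, 83]  (≈ [9.0000, 83.0000])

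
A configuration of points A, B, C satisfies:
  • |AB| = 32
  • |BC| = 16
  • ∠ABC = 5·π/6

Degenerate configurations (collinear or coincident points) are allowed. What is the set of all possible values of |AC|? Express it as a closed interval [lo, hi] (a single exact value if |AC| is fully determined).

|AB| ∈ {32}
|BC| ∈ {16}
|AC| ∈ {16·√(2·√(3) + 5)}

|AC| = 16·√(2·√(3) + 5)  (≈ 46.5490)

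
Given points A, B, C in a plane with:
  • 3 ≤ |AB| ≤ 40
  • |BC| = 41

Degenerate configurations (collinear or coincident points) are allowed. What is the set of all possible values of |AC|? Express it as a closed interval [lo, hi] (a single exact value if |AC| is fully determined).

|AC| ∈ [1, 81]  (≈ [1.0000, 81.0000])

|AB| ∈ [3, 40]
|BC| ∈ {41}
|AC| ∈ [1, 81]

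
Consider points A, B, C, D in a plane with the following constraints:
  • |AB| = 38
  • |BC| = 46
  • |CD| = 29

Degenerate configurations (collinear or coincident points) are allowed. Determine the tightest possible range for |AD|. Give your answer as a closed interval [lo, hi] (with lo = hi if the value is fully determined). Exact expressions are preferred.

|AD| ∈ [0, 113]  (≈ [0.0000, 113.0000])

|AB| ∈ {38}
|BC| ∈ {46}
|CD| ∈ {29}
|AC| ∈ [8, 84]
|BD| ∈ [17, 75]
|AD| ∈ [0, 113]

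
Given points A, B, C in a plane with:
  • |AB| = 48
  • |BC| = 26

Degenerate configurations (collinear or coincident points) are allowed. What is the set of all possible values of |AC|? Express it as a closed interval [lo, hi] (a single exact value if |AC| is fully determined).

|AC| ∈ [22, 74]  (≈ [22.0000, 74.0000])

|AB| ∈ {48}
|BC| ∈ {26}
|AC| ∈ [22, 74]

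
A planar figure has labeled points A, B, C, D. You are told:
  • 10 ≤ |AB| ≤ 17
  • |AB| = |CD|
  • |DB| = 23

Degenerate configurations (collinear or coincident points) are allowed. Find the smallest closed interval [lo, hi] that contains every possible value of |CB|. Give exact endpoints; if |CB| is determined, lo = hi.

|AB| ∈ [10, 17]
|BD| ∈ {23}
|CD| ∈ [10, 17]
|AD| ∈ [6, 40]
|BC| ∈ [6, 40]
|AC| ∈ [0, 57]

|CB| ∈ [6, 40]  (≈ [6.0000, 40.0000])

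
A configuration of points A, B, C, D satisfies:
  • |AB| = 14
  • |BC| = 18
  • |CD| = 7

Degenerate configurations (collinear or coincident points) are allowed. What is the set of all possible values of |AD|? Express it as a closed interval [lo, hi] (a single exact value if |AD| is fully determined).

|AB| ∈ {14}
|BC| ∈ {18}
|CD| ∈ {7}
|AC| ∈ [4, 32]
|BD| ∈ [11, 25]
|AD| ∈ [0, 39]

|AD| ∈ [0, 39]  (≈ [0.0000, 39.0000])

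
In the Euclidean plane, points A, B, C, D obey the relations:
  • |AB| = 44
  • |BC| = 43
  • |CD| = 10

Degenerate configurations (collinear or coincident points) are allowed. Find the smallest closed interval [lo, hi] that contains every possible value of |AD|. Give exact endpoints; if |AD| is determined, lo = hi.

|AB| ∈ {44}
|BC| ∈ {43}
|CD| ∈ {10}
|AC| ∈ [1, 87]
|BD| ∈ [33, 53]
|AD| ∈ [0, 97]

|AD| ∈ [0, 97]  (≈ [0.0000, 97.0000])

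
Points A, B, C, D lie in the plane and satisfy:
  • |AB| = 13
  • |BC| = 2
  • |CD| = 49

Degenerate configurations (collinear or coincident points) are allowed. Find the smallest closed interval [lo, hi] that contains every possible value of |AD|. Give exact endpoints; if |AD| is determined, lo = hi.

|AD| ∈ [34, 64]  (≈ [34.0000, 64.0000])

|AB| ∈ {13}
|BC| ∈ {2}
|CD| ∈ {49}
|AC| ∈ [11, 15]
|BD| ∈ [47, 51]
|AD| ∈ [34, 64]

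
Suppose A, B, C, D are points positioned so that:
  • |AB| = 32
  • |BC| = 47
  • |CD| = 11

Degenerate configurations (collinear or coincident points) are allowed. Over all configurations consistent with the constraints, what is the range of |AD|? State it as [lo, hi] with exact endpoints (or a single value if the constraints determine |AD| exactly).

|AD| ∈ [4, 90]  (≈ [4.0000, 90.0000])

|AB| ∈ {32}
|BC| ∈ {47}
|CD| ∈ {11}
|AC| ∈ [15, 79]
|BD| ∈ [36, 58]
|AD| ∈ [4, 90]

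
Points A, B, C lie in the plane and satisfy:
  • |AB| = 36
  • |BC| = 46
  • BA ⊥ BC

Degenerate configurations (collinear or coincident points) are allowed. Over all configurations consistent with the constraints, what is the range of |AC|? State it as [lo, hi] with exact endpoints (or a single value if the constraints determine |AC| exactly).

|AB| ∈ {36}
|BC| ∈ {46}
|AC| ∈ {2·√(853)}

|AC| = 2·√(853)  (≈ 58.4123)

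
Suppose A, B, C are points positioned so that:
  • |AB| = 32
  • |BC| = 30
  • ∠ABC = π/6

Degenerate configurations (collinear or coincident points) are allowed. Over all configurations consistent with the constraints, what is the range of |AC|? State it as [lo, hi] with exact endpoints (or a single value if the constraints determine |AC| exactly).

|AB| ∈ {32}
|BC| ∈ {30}
|AC| ∈ {2·√(481 - 240·√(3))}

|AC| = 2·√(481 - 240·√(3))  (≈ 16.1626)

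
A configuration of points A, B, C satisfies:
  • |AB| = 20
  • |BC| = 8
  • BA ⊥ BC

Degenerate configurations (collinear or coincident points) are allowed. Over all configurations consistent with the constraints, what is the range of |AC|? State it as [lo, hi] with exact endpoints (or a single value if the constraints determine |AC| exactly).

|AC| = 4·√(29)  (≈ 21.5407)

|AB| ∈ {20}
|BC| ∈ {8}
|AC| ∈ {4·√(29)}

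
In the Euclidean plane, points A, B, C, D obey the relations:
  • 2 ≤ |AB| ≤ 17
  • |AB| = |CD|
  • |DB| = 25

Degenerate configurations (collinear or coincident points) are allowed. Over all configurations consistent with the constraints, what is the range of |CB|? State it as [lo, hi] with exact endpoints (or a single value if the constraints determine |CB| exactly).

|AB| ∈ [2, 17]
|BD| ∈ {25}
|CD| ∈ [2, 17]
|AD| ∈ [8, 42]
|BC| ∈ [8, 42]
|AC| ∈ [0, 59]

|CB| ∈ [8, 42]  (≈ [8.0000, 42.0000])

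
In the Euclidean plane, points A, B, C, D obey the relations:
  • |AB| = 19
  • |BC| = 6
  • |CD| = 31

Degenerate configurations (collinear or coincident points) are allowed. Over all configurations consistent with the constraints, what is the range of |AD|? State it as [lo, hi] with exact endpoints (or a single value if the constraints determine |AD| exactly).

|AD| ∈ [6, 56]  (≈ [6.0000, 56.0000])

|AB| ∈ {19}
|BC| ∈ {6}
|CD| ∈ {31}
|AC| ∈ [13, 25]
|BD| ∈ [25, 37]
|AD| ∈ [6, 56]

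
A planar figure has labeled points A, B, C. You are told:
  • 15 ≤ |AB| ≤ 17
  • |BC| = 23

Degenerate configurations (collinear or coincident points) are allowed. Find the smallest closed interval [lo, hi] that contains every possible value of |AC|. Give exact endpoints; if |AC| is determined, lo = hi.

|AB| ∈ [15, 17]
|BC| ∈ {23}
|AC| ∈ [6, 40]

|AC| ∈ [6, 40]  (≈ [6.0000, 40.0000])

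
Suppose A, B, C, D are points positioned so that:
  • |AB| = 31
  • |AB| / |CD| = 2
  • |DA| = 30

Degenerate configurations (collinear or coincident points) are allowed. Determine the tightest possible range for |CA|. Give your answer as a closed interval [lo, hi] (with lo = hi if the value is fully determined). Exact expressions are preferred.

|CA| ∈ [29/2, 91/2]  (≈ [14.5000, 45.5000])

|AB| ∈ {31}
|AD| ∈ {30}
|CD| ∈ {31/2}
|BD| ∈ [1, 61]
|AC| ∈ [29/2, 91/2]
|BC| ∈ [0, 153/2]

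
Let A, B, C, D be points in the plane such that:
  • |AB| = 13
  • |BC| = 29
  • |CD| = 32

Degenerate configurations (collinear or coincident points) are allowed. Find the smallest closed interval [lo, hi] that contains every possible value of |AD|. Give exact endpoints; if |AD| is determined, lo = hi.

|AD| ∈ [0, 74]  (≈ [0.0000, 74.0000])

|AB| ∈ {13}
|BC| ∈ {29}
|CD| ∈ {32}
|AC| ∈ [16, 42]
|BD| ∈ [3, 61]
|AD| ∈ [0, 74]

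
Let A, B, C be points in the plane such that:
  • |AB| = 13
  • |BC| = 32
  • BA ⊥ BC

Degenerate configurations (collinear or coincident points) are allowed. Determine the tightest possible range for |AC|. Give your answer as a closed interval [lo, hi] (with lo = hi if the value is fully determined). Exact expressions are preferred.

|AB| ∈ {13}
|BC| ∈ {32}
|AC| ∈ {√(1193)}

|AC| = √(1193)  (≈ 34.5398)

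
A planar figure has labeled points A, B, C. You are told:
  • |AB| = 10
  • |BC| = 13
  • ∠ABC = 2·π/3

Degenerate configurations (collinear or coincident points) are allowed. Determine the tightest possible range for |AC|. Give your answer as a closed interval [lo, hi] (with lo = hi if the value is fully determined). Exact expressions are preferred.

|AC| = √(399)  (≈ 19.9750)

|AB| ∈ {10}
|BC| ∈ {13}
|AC| ∈ {√(399)}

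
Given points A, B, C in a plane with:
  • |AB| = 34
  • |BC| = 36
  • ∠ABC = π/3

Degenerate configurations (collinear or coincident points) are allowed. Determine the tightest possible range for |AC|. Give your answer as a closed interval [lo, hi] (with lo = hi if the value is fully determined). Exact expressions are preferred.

|AB| ∈ {34}
|BC| ∈ {36}
|AC| ∈ {2·√(307)}

|AC| = 2·√(307)  (≈ 35.0428)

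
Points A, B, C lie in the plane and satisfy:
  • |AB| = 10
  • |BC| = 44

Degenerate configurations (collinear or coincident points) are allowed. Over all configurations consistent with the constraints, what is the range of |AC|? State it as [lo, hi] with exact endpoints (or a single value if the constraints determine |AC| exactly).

|AB| ∈ {10}
|BC| ∈ {44}
|AC| ∈ [34, 54]

|AC| ∈ [34, 54]  (≈ [34.0000, 54.0000])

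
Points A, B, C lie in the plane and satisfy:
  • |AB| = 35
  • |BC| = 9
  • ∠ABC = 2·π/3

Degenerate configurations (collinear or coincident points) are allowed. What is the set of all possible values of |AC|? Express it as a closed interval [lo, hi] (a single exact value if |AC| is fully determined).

|AC| = √(1621)  (≈ 40.2616)

|AB| ∈ {35}
|BC| ∈ {9}
|AC| ∈ {√(1621)}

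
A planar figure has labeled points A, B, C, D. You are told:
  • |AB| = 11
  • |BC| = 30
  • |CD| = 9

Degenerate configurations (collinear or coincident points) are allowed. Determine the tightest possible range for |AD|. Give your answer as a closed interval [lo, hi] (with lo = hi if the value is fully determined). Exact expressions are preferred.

|AB| ∈ {11}
|BC| ∈ {30}
|CD| ∈ {9}
|AC| ∈ [19, 41]
|BD| ∈ [21, 39]
|AD| ∈ [10, 50]

|AD| ∈ [10, 50]  (≈ [10.0000, 50.0000])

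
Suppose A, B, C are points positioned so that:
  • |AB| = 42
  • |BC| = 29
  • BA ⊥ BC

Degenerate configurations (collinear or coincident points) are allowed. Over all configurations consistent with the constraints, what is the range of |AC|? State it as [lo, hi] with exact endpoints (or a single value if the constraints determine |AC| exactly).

|AB| ∈ {42}
|BC| ∈ {29}
|AC| ∈ {√(2605)}

|AC| = √(2605)  (≈ 51.0392)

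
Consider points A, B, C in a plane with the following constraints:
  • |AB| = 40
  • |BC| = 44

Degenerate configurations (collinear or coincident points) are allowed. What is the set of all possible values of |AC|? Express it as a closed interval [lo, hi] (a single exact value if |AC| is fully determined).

|AB| ∈ {40}
|BC| ∈ {44}
|AC| ∈ [4, 84]

|AC| ∈ [4, 84]  (≈ [4.0000, 84.0000])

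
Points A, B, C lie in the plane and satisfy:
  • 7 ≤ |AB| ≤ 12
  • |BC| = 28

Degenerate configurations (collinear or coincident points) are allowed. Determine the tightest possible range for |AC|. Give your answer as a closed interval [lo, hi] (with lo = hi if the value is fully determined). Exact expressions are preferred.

|AB| ∈ [7, 12]
|BC| ∈ {28}
|AC| ∈ [16, 40]

|AC| ∈ [16, 40]  (≈ [16.0000, 40.0000])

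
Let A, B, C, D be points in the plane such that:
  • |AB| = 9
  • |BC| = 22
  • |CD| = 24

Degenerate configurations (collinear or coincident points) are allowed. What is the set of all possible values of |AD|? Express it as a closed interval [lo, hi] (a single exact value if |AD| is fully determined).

|AB| ∈ {9}
|BC| ∈ {22}
|CD| ∈ {24}
|AC| ∈ [13, 31]
|BD| ∈ [2, 46]
|AD| ∈ [0, 55]

|AD| ∈ [0, 55]  (≈ [0.0000, 55.0000])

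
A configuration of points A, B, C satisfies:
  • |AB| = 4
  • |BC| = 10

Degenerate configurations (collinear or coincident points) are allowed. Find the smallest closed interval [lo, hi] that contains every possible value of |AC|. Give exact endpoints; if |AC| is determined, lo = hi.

|AB| ∈ {4}
|BC| ∈ {10}
|AC| ∈ [6, 14]

|AC| ∈ [6, 14]  (≈ [6.0000, 14.0000])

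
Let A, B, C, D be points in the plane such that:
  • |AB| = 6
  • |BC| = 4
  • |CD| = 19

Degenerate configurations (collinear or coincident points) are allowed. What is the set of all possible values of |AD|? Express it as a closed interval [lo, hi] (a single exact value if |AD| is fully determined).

|AB| ∈ {6}
|BC| ∈ {4}
|CD| ∈ {19}
|AC| ∈ [2, 10]
|BD| ∈ [15, 23]
|AD| ∈ [9, 29]

|AD| ∈ [9, 29]  (≈ [9.0000, 29.0000])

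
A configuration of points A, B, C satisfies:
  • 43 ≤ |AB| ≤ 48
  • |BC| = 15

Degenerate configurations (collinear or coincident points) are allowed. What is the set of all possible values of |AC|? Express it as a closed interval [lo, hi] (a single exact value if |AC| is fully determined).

|AB| ∈ [43, 48]
|BC| ∈ {15}
|AC| ∈ [28, 63]

|AC| ∈ [28, 63]  (≈ [28.0000, 63.0000])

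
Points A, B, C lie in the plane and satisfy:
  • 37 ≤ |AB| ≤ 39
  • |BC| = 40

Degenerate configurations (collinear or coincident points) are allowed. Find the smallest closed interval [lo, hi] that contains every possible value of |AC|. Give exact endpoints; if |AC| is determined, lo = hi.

|AB| ∈ [37, 39]
|BC| ∈ {40}
|AC| ∈ [1, 79]

|AC| ∈ [1, 79]  (≈ [1.0000, 79.0000])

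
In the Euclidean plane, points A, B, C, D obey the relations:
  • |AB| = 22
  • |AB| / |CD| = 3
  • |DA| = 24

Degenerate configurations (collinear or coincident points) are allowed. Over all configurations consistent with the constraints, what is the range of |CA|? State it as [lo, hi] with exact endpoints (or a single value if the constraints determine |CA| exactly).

|CA| ∈ [50/3, 94/3]  (≈ [16.6667, 31.3333])

|AB| ∈ {22}
|AD| ∈ {24}
|CD| ∈ {22/3}
|BD| ∈ [2, 46]
|AC| ∈ [50/3, 94/3]
|BC| ∈ [0, 160/3]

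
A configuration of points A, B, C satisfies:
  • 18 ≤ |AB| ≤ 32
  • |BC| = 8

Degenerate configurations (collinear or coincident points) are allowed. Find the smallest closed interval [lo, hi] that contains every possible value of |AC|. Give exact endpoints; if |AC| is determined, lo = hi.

|AB| ∈ [18, 32]
|BC| ∈ {8}
|AC| ∈ [10, 40]

|AC| ∈ [10, 40]  (≈ [10.0000, 40.0000])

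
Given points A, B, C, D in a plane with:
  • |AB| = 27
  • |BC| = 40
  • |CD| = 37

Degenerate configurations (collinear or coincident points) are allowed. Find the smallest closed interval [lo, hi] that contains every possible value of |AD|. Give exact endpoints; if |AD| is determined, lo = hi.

|AB| ∈ {27}
|BC| ∈ {40}
|CD| ∈ {37}
|AC| ∈ [13, 67]
|BD| ∈ [3, 77]
|AD| ∈ [0, 104]

|AD| ∈ [0, 104]  (≈ [0.0000, 104.0000])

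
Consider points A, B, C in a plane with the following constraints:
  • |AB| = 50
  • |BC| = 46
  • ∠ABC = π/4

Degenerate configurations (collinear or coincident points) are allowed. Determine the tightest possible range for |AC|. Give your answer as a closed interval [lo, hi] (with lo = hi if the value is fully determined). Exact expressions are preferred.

|AB| ∈ {50}
|BC| ∈ {46}
|AC| ∈ {2·√(1154 - 575·√(2))}

|AC| = 2·√(1154 - 575·√(2))  (≈ 36.9230)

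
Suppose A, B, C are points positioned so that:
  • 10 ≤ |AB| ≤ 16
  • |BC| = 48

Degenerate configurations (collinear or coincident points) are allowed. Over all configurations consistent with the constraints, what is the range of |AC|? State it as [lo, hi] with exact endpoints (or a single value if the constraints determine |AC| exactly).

|AB| ∈ [10, 16]
|BC| ∈ {48}
|AC| ∈ [32, 64]

|AC| ∈ [32, 64]  (≈ [32.0000, 64.0000])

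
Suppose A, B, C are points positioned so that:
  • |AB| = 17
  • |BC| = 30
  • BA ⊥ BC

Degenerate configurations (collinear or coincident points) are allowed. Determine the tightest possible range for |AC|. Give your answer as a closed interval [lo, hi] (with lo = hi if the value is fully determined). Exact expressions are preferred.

|AC| = √(1189)  (≈ 34.4819)

|AB| ∈ {17}
|BC| ∈ {30}
|AC| ∈ {√(1189)}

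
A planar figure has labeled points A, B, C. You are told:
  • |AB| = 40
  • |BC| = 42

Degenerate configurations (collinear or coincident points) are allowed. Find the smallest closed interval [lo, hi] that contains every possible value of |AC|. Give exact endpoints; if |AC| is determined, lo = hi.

|AC| ∈ [2, 82]  (≈ [2.0000, 82.0000])

|AB| ∈ {40}
|BC| ∈ {42}
|AC| ∈ [2, 82]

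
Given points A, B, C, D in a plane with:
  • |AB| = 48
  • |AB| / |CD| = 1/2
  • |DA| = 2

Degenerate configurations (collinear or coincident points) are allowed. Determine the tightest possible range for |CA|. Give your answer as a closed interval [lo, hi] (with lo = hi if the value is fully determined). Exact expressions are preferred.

|CA| ∈ [94, 98]  (≈ [94.0000, 98.0000])

|AB| ∈ {48}
|AD| ∈ {2}
|CD| ∈ {96}
|BD| ∈ [46, 50]
|AC| ∈ [94, 98]
|BC| ∈ [46, 146]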